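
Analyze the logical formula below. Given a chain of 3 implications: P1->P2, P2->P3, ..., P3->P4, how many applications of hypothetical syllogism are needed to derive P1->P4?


With 3 implications in a chain connecting 4 propositions:
P1->P2, P2->P3, ..., P3->P4
Steps needed = (number of implications) - 1 = 3 - 1 = 2

2


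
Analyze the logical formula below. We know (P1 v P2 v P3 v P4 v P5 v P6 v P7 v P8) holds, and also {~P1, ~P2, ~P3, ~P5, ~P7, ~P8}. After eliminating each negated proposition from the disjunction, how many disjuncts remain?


Original disjuncts (8): P1, P2, P3, P4, P5, P6, P7, P8
Negated (eliminate): ~P1, ~P2, ~P3, ~P5, ~P7, ~P8
Remaining disjuncts: P4, P6
Count = 8 - 6 = 2

2


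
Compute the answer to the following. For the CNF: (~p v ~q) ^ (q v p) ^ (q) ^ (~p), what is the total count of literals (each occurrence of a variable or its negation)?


Counting literals in each clause:
Clause 1: 2 literal(s)
Clause 2: 2 literal(s)
Clause 3: 1 literal(s)
Clause 4: 1 literal(s)
Total = 6

6


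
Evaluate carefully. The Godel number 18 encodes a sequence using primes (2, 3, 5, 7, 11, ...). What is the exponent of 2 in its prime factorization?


Factorize 18 by dividing by 2 repeatedly.
Division steps: 2 divides 18 exactly 1 time(s).
Exponent of 2 = 1

1


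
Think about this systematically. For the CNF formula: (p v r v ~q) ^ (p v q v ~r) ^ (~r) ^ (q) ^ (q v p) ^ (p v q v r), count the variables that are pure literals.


Check each variable for pure literal status:
p: pure positive
q: mixed (not pure)
r: mixed (not pure)
Pure literal count = 1

1


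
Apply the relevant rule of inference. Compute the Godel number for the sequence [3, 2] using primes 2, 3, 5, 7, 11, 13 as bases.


Encode each element as an exponent of the corresponding prime:
  2^3 = 8
  3^2 = 9
Product = 8 * 9 = 72

72


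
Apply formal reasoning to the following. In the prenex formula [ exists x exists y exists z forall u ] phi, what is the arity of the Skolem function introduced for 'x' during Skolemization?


Quantifier prefix: exists x exists y exists z forall u
'x' is existentially quantified at position 1.
No universal quantifiers precede it.
Skolem function arity = 0 (a Skolem constant)

0


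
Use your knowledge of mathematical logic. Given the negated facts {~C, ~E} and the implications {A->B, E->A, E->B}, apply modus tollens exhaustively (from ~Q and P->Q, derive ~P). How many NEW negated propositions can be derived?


Initial negated facts: {~C, ~E}
Apply modus tollens to closure:
  (no implication fires)
Final negated: {~C, ~E}
New negations: {(none)}
Count = 0

0


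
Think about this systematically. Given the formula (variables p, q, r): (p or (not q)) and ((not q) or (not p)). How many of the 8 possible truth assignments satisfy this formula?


Evaluate all 8 assignments for p, q, r:
p=0, q=0, r=0: 1
p=0, q=0, r=1: 1
p=0, q=1, r=0: 0
p=0, q=1, r=1: 0
p=1, q=0, r=0: 1
p=1, q=0, r=1: 1
p=1, q=1, r=0: 0
p=1, q=1, r=1: 0
Satisfying count = 4

4


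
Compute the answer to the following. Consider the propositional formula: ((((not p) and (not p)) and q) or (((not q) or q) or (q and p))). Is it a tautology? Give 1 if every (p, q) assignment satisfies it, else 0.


Check all 4 assignments:
p=0, q=0: 1
p=0, q=1: 1
p=1, q=0: 1
p=1, q=1: 1
Satisfying count = 4/4.
Tautology iff count = 4: yes.

1


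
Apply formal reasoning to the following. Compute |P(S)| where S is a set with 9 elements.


The power set of a set with n elements has 2^n elements.
|P(S)| = 2^9 = 512

512


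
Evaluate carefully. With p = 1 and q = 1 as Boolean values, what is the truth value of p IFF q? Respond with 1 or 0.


p = 1, q = 1
Operation: p IFF q
Evaluate: 1 IFF 1 = 1

1


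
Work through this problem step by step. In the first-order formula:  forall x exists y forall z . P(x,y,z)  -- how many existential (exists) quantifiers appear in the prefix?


Quantifier prefix: forall x exists y forall z
Mark each quantifier type:
  U E U
Universal count = 2, Existential count = 1
Asked for existential (exists) quantifiers: 1

1


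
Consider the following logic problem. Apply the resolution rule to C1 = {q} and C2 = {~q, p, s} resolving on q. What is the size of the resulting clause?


Remove q from C1 and ~q from C2.
C1 remainder: {}
C2 remainder: {p, s}
Union (resolvent): {p, s}
Resolvent has 2 literal(s).

2


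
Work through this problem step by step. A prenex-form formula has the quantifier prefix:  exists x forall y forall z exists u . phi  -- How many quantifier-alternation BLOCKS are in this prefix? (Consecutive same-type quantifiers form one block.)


Quantifier-type sequence: E A A E  (A=forall, E=exists)
Group into maximal same-type runs:
  Ex1 | Ax2 | Ex1
Number of blocks = 3

3


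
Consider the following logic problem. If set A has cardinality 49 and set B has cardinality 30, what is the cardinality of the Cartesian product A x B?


The Cartesian product A x B contains all ordered pairs (a, b).
|A x B| = |A| * |B| = 49 * 30 = 1470

1470


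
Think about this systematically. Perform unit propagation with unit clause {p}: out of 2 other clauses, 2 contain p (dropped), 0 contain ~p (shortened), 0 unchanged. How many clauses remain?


Satisfied (removed): 2
Shortened (remain): 0
Unchanged (remain): 0
Remaining = 0 + 0 = 0

0


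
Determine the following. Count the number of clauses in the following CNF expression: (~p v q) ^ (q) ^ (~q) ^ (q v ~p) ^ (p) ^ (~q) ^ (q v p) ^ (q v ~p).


A CNF formula is a conjunction of clauses.
Clauses are separated by ^.
Counting the conjuncts: 8 clauses.

8


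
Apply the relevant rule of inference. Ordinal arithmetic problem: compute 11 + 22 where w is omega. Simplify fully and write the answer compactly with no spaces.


Compute 11 + 22.
Ordinal + is associative but NOT commutative; for finite n>0, n + w = w but w + n stays w+n.
Both operands finite; ordinal + agrees with natural +: 11 + 22 = 33.
Result = 33

33


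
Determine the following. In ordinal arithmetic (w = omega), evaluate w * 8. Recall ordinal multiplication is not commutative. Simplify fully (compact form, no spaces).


Compute w * 8.
Ordinal * is associative and left-distributive over +, but NOT commutative; for finite n>1, n*w = w but w*n stays w*n.
w * 8 means 8 copies of w concatenated: w*8.
Result = w*8

w*8


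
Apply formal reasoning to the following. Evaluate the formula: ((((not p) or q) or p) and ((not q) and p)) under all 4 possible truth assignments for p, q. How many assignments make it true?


Check all 4 assignments:
p=0, q=0: 0
p=0, q=1: 0
p=1, q=0: 1
p=1, q=1: 0
Count of True = 1

1


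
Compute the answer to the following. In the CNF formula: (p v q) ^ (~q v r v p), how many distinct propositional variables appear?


Identify each variable that appears in the formula.
Variables found: p, q, r
Count = 3

3


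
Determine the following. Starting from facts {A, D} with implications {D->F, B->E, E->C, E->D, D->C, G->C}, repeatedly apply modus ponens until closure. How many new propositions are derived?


Initial facts: {A, D}
Apply modus ponens to closure:
  D and D->F  =>  F
  D and D->C  =>  C
Final known: {A, C, D, F}
New propositions: {C, F}
Count = 2

2


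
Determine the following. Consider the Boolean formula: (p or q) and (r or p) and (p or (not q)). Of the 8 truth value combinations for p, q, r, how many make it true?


Evaluate all 8 assignments for p, q, r:
p=0, q=0, r=0: 0
p=0, q=0, r=1: 0
p=0, q=1, r=0: 0
p=0, q=1, r=1: 0
p=1, q=0, r=0: 1
p=1, q=0, r=1: 1
p=1, q=1, r=0: 1
p=1, q=1, r=1: 1
Satisfying count = 4

4


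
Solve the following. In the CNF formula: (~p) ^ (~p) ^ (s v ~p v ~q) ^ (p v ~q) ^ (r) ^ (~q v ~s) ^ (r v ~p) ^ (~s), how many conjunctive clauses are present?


A CNF formula is a conjunction of clauses.
Clauses are separated by ^.
Counting the conjuncts: 8 clauses.

8


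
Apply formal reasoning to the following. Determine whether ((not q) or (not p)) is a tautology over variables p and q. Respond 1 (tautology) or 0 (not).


Check all 4 assignments:
p=0, q=0: 1
p=0, q=1: 1
p=1, q=0: 1
p=1, q=1: 0
Satisfying count = 3/4.
Tautology iff count = 4: no.

0


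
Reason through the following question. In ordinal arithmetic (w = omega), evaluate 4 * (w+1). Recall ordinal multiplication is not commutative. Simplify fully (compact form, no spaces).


Compute 4 * (w+1).
Ordinal * is associative and left-distributive over +, but NOT commutative; for finite n>1, n*w = w but w*n stays w*n.
By left-distributivity: 4 * (w+1) = 4*w + 4*1 = w + 4 = w+4.
Result = w+4

w+4


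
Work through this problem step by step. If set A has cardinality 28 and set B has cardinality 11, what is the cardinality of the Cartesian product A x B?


The Cartesian product A x B contains all ordered pairs (a, b).
|A x B| = |A| * |B| = 28 * 11 = 308

308


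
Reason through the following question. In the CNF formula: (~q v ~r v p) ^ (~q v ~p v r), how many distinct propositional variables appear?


Identify each variable that appears in the formula.
Variables found: p, q, r
Count = 3

3


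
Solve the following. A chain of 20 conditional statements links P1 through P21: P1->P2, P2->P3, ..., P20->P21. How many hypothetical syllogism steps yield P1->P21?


With 20 implications in a chain connecting 21 propositions:
P1->P2, P2->P3, ..., P20->P21
Steps needed = (number of implications) - 1 = 20 - 1 = 19

19


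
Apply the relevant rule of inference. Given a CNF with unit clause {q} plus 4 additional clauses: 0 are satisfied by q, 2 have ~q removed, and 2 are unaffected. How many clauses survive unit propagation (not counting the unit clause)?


Satisfied (removed): 0
Shortened (remain): 2
Unchanged (remain): 2
Remaining = 2 + 2 = 4

4


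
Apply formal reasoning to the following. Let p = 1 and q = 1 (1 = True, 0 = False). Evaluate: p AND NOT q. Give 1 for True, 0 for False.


p = 1, q = 1
Operation: p AND NOT q
Evaluate: 1 AND NOT 1 = 0

0


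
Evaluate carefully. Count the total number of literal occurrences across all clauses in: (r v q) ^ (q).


Counting literals in each clause:
Clause 1: 2 literal(s)
Clause 2: 1 literal(s)
Total = 3

3


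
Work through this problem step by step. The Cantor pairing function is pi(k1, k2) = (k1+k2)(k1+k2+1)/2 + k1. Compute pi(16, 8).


k1 + k2 = 24
(k1+k2)(k1+k2+1)/2 = 24 * 25 / 2 = 300
pi = 300 + 16 = 316

316


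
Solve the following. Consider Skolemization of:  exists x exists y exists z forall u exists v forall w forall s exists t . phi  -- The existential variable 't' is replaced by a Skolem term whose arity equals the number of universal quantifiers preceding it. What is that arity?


Quantifier prefix: exists x exists y exists z forall u exists v forall w forall s exists t
't' is existentially quantified at position 8.
Universal variables preceding it: u, w, s
Skolem function arity = 3

3


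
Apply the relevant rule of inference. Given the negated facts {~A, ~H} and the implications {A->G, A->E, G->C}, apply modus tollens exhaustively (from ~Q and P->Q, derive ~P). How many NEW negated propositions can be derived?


Initial negated facts: {~A, ~H}
Apply modus tollens to closure:
  (no implication fires)
Final negated: {~A, ~H}
New negations: {(none)}
Count = 0

0


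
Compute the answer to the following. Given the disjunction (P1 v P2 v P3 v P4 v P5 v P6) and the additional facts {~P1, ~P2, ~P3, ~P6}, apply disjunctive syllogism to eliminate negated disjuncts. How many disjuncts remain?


Original disjuncts (6): P1, P2, P3, P4, P5, P6
Negated (eliminate): ~P1, ~P2, ~P3, ~P6
Remaining disjuncts: P4, P5
Count = 6 - 4 = 2

2


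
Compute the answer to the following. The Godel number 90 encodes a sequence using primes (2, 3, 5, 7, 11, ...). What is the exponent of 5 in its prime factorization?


Factorize 90 by dividing by 5 repeatedly.
Division steps: 5 divides 90 exactly 1 time(s).
Exponent of 5 = 1

1


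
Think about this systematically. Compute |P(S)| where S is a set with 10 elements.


The power set of a set with n elements has 2^n elements.
|P(S)| = 2^10 = 1024

1024


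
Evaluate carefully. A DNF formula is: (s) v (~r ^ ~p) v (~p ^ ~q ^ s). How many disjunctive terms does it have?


A DNF formula is a disjunction of terms (conjunctions).
Terms are separated by v.
Counting the disjuncts: 3 terms.

3


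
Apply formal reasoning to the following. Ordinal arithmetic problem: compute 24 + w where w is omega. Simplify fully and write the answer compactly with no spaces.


Compute 24 + w.
Ordinal + is associative but NOT commutative; for finite n>0, n + w = w but w + n stays w+n.
Any finite left addend is absorbed by w on the right: 24 + w = w.
Result = w

w


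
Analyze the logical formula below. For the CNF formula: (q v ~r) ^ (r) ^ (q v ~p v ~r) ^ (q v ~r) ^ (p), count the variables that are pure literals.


Check each variable for pure literal status:
p: mixed (not pure)
q: pure positive
r: mixed (not pure)
Pure literal count = 1

1


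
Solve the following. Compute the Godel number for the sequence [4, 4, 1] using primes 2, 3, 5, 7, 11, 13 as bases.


Encode each element as an exponent of the corresponding prime:
  2^4 = 16
  3^4 = 81
  5^1 = 5
Product = 16 * 81 * 5 = 6480

6480


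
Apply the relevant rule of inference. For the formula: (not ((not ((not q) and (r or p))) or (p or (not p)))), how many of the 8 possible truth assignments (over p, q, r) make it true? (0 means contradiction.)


Check all 8 assignments:
p=0, q=0, r=0: 0
p=0, q=0, r=1: 0
p=0, q=1, r=0: 0
p=0, q=1, r=1: 0
p=1, q=0, r=0: 0
p=1, q=0, r=1: 0
p=1, q=1, r=0: 0
p=1, q=1, r=1: 0
Count of True = 0

0


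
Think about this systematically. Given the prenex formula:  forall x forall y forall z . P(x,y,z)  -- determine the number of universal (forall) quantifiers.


Quantifier prefix: forall x forall y forall z
Mark each quantifier type:
  U U U
Universal count = 3, Existential count = 0
Asked for universal (forall) quantifiers: 3

3


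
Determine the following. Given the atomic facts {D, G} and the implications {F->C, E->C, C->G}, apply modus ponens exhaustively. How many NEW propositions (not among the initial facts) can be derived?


Initial facts: {D, G}
Apply modus ponens to closure:
  (no implication fires)
Final known: {D, G}
New propositions: {(none)}
Count = 0

0


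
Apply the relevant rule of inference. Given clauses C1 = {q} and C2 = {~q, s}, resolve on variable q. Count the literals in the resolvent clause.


Remove q from C1 and ~q from C2.
C1 remainder: {}
C2 remainder: {s}
Union (resolvent): {s}
Resolvent has 1 literal(s).

1


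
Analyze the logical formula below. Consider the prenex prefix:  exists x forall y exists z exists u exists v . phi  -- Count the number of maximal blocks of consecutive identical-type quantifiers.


Quantifier-type sequence: E A E E E  (A=forall, E=exists)
Group into maximal same-type runs:
  Ex1 | Ax1 | Ex3
Number of blocks = 3

3


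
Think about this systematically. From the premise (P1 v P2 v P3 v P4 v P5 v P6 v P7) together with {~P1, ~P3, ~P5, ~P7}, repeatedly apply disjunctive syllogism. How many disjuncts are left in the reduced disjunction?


Original disjuncts (7): P1, P2, P3, P4, P5, P6, P7
Negated (eliminate): ~P1, ~P3, ~P5, ~P7
Remaining disjuncts: P2, P4, P6
Count = 7 - 4 = 3

3


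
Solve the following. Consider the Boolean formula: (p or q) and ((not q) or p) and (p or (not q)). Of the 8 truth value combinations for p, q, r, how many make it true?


Evaluate all 8 assignments for p, q, r:
p=0, q=0, r=0: 0
p=0, q=0, r=1: 0
p=0, q=1, r=0: 0
p=0, q=1, r=1: 0
p=1, q=0, r=0: 1
p=1, q=0, r=1: 1
p=1, q=1, r=0: 1
p=1, q=1, r=1: 1
Satisfying count = 4

4


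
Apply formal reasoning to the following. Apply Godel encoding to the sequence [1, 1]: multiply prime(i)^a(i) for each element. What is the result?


Encode each element as an exponent of the corresponding prime:
  2^1 = 2
  3^1 = 3
Product = 2 * 3 = 6

6


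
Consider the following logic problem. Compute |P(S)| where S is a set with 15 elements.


The power set of a set with n elements has 2^n elements.
|P(S)| = 2^15 = 32768

32768


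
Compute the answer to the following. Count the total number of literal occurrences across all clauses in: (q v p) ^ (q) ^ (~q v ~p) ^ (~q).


Counting literals in each clause:
Clause 1: 2 literal(s)
Clause 2: 1 literal(s)
Clause 3: 2 literal(s)
Clause 4: 1 literal(s)
Total = 6

6


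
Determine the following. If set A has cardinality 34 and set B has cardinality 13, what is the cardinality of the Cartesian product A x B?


The Cartesian product A x B contains all ordered pairs (a, b).
|A x B| = |A| * |B| = 34 * 13 = 442

442


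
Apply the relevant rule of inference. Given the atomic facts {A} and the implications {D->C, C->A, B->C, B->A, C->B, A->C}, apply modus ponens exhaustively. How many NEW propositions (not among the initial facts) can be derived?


Initial facts: {A}
Apply modus ponens to closure:
  A and A->C  =>  C
  C and C->B  =>  B
Final known: {A, B, C}
New propositions: {B, C}
Count = 2

2


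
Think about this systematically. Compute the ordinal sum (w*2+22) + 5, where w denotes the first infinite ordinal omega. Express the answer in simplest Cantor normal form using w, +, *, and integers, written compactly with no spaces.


Compute (w*2+22) + 5.
Ordinal + is associative but NOT commutative; for finite n>0, n + w = w but w + n stays w+n.
By associativity: (w*2+22) + 5 = w*2 + (22+5) = w*2+27.
Result = w*2+27

w*2+27


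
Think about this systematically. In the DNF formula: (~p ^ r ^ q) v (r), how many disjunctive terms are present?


A DNF formula is a disjunction of terms (conjunctions).
Terms are separated by v.
Counting the disjuncts: 2 terms.

2


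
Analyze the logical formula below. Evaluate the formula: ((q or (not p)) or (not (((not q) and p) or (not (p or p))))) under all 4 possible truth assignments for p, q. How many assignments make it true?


Check all 4 assignments:
p=0, q=0: 1
p=0, q=1: 1
p=1, q=0: 0
p=1, q=1: 1
Count of True = 3

3


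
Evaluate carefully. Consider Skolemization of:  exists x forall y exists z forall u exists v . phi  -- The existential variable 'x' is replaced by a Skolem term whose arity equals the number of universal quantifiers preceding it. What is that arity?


Quantifier prefix: exists x forall y exists z forall u exists v
'x' is existentially quantified at position 1.
No universal quantifiers precede it.
Skolem function arity = 0 (a Skolem constant)

0


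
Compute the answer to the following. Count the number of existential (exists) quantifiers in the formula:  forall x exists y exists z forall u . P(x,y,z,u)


Quantifier prefix: forall x exists y exists z forall u
Mark each quantifier type:
  U E E U
Universal count = 2, Existential count = 2
Asked for existential (exists) quantifiers: 2

2


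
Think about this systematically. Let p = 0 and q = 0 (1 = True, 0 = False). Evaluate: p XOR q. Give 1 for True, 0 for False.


p = 0, q = 0
Operation: p XOR q
Evaluate: 0 XOR 0 = 0

0


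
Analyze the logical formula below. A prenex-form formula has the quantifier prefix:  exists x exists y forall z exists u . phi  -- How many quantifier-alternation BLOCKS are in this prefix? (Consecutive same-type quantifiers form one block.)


Quantifier-type sequence: E E A E  (A=forall, E=exists)
Group into maximal same-type runs:
  Ex2 | Ax1 | Ex1
Number of blocks = 3

3


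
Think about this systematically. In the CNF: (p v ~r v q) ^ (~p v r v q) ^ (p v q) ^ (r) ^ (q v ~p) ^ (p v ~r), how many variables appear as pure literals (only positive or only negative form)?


Check each variable for pure literal status:
p: mixed (not pure)
q: pure positive
r: mixed (not pure)
Pure literal count = 1

1


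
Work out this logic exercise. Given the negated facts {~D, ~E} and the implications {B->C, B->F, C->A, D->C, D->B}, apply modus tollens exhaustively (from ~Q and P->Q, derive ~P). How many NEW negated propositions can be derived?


Initial negated facts: {~D, ~E}
Apply modus tollens to closure:
  (no implication fires)
Final negated: {~D, ~E}
New negations: {(none)}
Count = 0

0


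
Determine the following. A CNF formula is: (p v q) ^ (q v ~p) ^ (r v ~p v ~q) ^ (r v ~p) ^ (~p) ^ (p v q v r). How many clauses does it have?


A CNF formula is a conjunction of clauses.
Clauses are separated by ^.
Counting the conjuncts: 6 clauses.

6


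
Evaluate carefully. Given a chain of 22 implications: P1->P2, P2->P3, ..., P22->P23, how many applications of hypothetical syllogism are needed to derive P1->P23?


With 22 implications in a chain connecting 23 propositions:
P1->P2, P2->P3, ..., P22->P23
Steps needed = (number of implications) - 1 = 22 - 1 = 21

21


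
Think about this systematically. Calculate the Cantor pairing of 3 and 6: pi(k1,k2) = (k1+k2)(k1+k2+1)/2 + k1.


k1 + k2 = 9
(k1+k2)(k1+k2+1)/2 = 9 * 10 / 2 = 45
pi = 45 + 3 = 48

48


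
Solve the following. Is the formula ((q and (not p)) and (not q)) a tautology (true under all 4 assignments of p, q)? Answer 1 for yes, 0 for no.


Check all 4 assignments:
p=0, q=0: 0
p=0, q=1: 0
p=1, q=0: 0
p=1, q=1: 0
Satisfying count = 0/4.
Tautology iff count = 4: no.

0


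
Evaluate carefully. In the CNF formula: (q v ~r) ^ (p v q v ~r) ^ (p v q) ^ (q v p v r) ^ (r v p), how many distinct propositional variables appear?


Identify each variable that appears in the formula.
Variables found: p, q, r
Count = 3

3


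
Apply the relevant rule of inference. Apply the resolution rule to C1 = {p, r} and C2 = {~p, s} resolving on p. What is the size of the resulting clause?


Remove p from C1 and ~p from C2.
C1 remainder: {r}
C2 remainder: {s}
Union (resolvent): {r, s}
Resolvent has 2 literal(s).

2


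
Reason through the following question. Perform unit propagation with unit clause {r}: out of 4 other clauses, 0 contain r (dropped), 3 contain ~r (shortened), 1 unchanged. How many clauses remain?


Satisfied (removed): 0
Shortened (remain): 3
Unchanged (remain): 1
Remaining = 3 + 1 = 4

4


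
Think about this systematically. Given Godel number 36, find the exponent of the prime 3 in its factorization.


Factorize 36 by dividing by 3 repeatedly.
Division steps: 3 divides 36 exactly 2 time(s).
Exponent of 3 = 2

2


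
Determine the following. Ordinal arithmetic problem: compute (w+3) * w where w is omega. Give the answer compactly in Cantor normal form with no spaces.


Compute (w+3) * w.
Ordinal * is associative and left-distributive over +, but NOT commutative; for finite n>1, n*w = w but w*n stays w*n.
(w+3) * w = sup{(w+3)*k : k<w} = sup{w*k+3} = w^2 (the +3 tail is absorbed in the limit).
Result = w^2

w^2


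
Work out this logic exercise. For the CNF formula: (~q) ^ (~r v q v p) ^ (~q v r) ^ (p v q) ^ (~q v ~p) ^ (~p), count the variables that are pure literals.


Check each variable for pure literal status:
p: mixed (not pure)
q: mixed (not pure)
r: mixed (not pure)
Pure literal count = 0

0


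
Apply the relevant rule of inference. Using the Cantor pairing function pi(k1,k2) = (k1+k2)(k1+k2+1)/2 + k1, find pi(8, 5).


k1 + k2 = 13
(k1+k2)(k1+k2+1)/2 = 13 * 14 / 2 = 91
pi = 91 + 8 = 99

99


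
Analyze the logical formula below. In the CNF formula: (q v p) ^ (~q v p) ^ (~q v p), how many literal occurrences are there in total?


Counting literals in each clause:
Clause 1: 2 literal(s)
Clause 2: 2 literal(s)
Clause 3: 2 literal(s)
Total = 6

6


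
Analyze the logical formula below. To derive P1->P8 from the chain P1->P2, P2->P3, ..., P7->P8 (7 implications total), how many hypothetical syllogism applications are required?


With 7 implications in a chain connecting 8 propositions:
P1->P2, P2->P3, ..., P7->P8
Steps needed = (number of implications) - 1 = 7 - 1 = 6

6


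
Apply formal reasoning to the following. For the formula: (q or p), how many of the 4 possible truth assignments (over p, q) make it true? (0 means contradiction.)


Check all 4 assignments:
p=0, q=0: 0
p=0, q=1: 1
p=1, q=0: 1
p=1, q=1: 1
Count of True = 3

3


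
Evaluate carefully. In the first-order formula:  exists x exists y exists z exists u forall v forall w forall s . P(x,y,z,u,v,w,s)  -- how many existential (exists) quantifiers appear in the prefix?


Quantifier prefix: exists x exists y exists z exists u forall v forall w forall s
Mark each quantifier type:
  E E E E U U U
Universal count = 3, Existential count = 4
Asked for existential (exists) quantifiers: 4

4


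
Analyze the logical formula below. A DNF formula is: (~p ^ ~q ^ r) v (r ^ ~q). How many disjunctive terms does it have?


A DNF formula is a disjunction of terms (conjunctions).
Terms are separated by v.
Counting the disjuncts: 2 terms.

2


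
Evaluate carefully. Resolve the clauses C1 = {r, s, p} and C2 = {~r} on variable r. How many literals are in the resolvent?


Remove r from C1 and ~r from C2.
C1 remainder: {s, p}
C2 remainder: {}
Union (resolvent): {p, s}
Resolvent has 2 literal(s).

2


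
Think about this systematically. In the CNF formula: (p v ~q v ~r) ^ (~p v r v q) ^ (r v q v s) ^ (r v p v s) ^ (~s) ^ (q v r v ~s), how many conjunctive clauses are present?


A CNF formula is a conjunction of clauses.
Clauses are separated by ^.
Counting the conjuncts: 6 clauses.

6


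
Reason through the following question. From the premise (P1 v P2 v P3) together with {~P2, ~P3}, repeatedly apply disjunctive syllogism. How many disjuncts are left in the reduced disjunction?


Original disjuncts (3): P1, P2, P3
Negated (eliminate): ~P2, ~P3
Remaining disjuncts: P1
Count = 3 - 2 = 1

1


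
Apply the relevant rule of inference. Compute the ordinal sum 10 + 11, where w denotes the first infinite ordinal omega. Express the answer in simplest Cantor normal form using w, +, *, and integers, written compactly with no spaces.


Compute 10 + 11.
Ordinal + is associative but NOT commutative; for finite n>0, n + w = w but w + n stays w+n.
Both operands finite; ordinal + agrees with natural +: 10 + 11 = 21.
Result = 21

21


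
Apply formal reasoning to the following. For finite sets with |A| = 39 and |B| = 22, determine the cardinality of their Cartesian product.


The Cartesian product A x B contains all ordered pairs (a, b).
|A x B| = |A| * |B| = 39 * 22 = 858

858


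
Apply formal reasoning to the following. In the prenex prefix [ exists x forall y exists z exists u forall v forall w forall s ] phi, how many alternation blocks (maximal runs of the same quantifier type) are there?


Quantifier-type sequence: E A E E A A A  (A=forall, E=exists)
Group into maximal same-type runs:
  Ex1 | Ax1 | Ex2 | Ax3
Number of blocks = 4

4


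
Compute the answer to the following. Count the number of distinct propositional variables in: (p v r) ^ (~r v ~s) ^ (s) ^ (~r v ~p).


Identify each variable that appears in the formula.
Variables found: p, r, s
Count = 3

3


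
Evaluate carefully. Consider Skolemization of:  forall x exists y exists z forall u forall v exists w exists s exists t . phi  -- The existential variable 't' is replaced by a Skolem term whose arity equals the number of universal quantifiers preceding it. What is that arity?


Quantifier prefix: forall x exists y exists z forall u forall v exists w exists s exists t
't' is existentially quantified at position 8.
Universal variables preceding it: x, u, v
Skolem function arity = 3

3


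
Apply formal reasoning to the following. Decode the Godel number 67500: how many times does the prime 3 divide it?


Factorize 67500 by dividing by 3 repeatedly.
Division steps: 3 divides 67500 exactly 3 time(s).
Exponent of 3 = 3

3


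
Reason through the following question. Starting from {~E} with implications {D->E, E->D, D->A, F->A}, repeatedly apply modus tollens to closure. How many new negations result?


Initial negated facts: {~E}
Apply modus tollens to closure:
  ~E and D->E  =>  ~D
Final negated: {~D, ~E}
New negations: {~D}
Count = 1

1


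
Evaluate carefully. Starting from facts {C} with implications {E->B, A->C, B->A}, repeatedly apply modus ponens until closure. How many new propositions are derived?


Initial facts: {C}
Apply modus ponens to closure:
  (no implication fires)
Final known: {C}
New propositions: {(none)}
Count = 0

0


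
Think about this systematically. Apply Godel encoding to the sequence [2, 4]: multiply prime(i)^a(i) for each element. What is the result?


Encode each element as an exponent of the corresponding prime:
  2^2 = 4
  3^4 = 81
Product = 4 * 81 = 324

324


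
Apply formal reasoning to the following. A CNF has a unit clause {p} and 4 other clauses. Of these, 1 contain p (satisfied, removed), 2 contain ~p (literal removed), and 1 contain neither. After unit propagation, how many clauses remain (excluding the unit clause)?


Satisfied (removed): 1
Shortened (remain): 2
Unchanged (remain): 1
Remaining = 2 + 1 = 3

3


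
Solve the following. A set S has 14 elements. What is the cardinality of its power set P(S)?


The power set of a set with n elements has 2^n elements.
|P(S)| = 2^14 = 16384

16384


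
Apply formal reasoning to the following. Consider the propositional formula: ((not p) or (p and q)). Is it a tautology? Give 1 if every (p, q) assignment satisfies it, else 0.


Check all 4 assignments:
p=0, q=0: 1
p=0, q=1: 1
p=1, q=0: 0
p=1, q=1: 1
Satisfying count = 3/4.
Tautology iff count = 4: no.

0


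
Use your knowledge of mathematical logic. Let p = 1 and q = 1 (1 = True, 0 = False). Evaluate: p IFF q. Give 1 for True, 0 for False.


p = 1, q = 1
Operation: p IFF q
Evaluate: 1 IFF 1 = 1

1


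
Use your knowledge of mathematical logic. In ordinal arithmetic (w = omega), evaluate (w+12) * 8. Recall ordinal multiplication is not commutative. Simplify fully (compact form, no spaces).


Compute (w+12) * 8.
Ordinal * is associative and left-distributive over +, but NOT commutative; for finite n>1, n*w = w but w*n stays w*n.
(w+12) * 8 = (w+12) repeated 8 times. Each intermediate +12 is absorbed by the following w; only the last survives: w*8+12.
Result = w*8+12

w*8+12


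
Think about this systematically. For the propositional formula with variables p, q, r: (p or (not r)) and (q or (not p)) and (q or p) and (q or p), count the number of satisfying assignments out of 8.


Evaluate all 8 assignments for p, q, r:
p=0, q=0, r=0: 0
p=0, q=0, r=1: 0
p=0, q=1, r=0: 1
p=0, q=1, r=1: 0
p=1, q=0, r=0: 0
p=1, q=0, r=1: 0
p=1, q=1, r=0: 1
p=1, q=1, r=1: 1
Satisfying count = 3

3


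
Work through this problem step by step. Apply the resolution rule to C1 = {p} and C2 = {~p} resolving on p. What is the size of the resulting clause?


Remove p from C1 and ~p from C2.
C1 remainder: {}
C2 remainder: {}
Union (resolvent): {} (empty clause)
Resolvent has 0 literal(s).

0


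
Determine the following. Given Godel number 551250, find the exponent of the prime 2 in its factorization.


Factorize 551250 by dividing by 2 repeatedly.
Division steps: 2 divides 551250 exactly 1 time(s).
Exponent of 2 = 1

1


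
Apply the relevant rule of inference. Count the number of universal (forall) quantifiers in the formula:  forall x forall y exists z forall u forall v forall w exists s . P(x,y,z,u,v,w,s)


Quantifier prefix: forall x forall y exists z forall u forall v forall w exists s
Mark each quantifier type:
  U U E U U U E
Universal count = 5, Existential count = 2
Asked for universal (forall) quantifiers: 5

5


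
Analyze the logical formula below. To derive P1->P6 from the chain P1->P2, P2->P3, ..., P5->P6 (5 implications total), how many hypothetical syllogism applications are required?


With 5 implications in a chain connecting 6 propositions:
P1->P2, P2->P3, ..., P5->P6
Steps needed = (number of implications) - 1 = 5 - 1 = 4

4


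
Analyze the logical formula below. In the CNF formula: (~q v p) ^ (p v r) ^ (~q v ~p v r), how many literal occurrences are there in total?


Counting literals in each clause:
Clause 1: 2 literal(s)
Clause 2: 2 literal(s)
Clause 3: 3 literal(s)
Total = 7

7


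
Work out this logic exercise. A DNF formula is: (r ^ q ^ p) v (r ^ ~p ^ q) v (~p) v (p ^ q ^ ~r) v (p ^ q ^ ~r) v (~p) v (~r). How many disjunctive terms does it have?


A DNF formula is a disjunction of terms (conjunctions).
Terms are separated by v.
Counting the disjuncts: 7 terms.

7


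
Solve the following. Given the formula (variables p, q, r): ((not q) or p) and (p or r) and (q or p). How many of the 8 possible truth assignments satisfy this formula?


Evaluate all 8 assignments for p, q, r:
p=0, q=0, r=0: 0
p=0, q=0, r=1: 0
p=0, q=1, r=0: 0
p=0, q=1, r=1: 0
p=1, q=0, r=0: 1
p=1, q=0, r=1: 1
p=1, q=1, r=0: 1
p=1, q=1, r=1: 1
Satisfying count = 4

4


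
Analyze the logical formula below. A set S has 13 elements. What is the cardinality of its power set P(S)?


The power set of a set with n elements has 2^n elements.
|P(S)| = 2^13 = 8192

8192


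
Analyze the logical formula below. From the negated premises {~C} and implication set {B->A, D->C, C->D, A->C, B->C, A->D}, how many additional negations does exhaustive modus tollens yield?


Initial negated facts: {~C}
Apply modus tollens to closure:
  ~C and D->C  =>  ~D
  ~C and A->C  =>  ~A
  ~C and B->C  =>  ~B
Final negated: {~A, ~B, ~C, ~D}
New negations: {~A, ~B, ~D}
Count = 3

3


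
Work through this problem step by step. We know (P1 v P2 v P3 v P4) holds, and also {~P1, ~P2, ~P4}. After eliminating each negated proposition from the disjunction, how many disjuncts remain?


Original disjuncts (4): P1, P2, P3, P4
Negated (eliminate): ~P1, ~P2, ~P4
Remaining disjuncts: P3
Count = 4 - 3 = 1

1


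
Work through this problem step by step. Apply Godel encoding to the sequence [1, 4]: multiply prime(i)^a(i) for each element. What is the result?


Encode each element as an exponent of the corresponding prime:
  2^1 = 2
  3^4 = 81
Product = 2 * 81 = 162

162


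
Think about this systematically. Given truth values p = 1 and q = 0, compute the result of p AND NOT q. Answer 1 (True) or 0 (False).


p = 1, q = 0
Operation: p AND NOT q
Evaluate: 1 AND NOT 0 = 1

1


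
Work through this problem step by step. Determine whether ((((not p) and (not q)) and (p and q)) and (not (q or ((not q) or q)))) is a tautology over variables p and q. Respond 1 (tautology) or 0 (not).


Check all 4 assignments:
p=0, q=0: 0
p=0, q=1: 0
p=1, q=0: 0
p=1, q=1: 0
Satisfying count = 0/4.
Tautology iff count = 4: no.

0


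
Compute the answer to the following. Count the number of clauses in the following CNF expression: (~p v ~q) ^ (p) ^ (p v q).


A CNF formula is a conjunction of clauses.
Clauses are separated by ^.
Counting the conjuncts: 3 clauses.

3


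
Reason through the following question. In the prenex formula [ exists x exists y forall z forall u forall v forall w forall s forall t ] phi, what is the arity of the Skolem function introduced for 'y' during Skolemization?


Quantifier prefix: exists x exists y forall z forall u forall v forall w forall s forall t
'y' is existentially quantified at position 2.
No universal quantifiers precede it.
Skolem function arity = 0 (a Skolem constant)

0


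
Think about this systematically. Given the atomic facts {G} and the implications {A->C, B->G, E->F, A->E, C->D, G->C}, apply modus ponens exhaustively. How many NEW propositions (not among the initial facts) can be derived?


Initial facts: {G}
Apply modus ponens to closure:
  G and G->C  =>  C
  C and C->D  =>  D
Final known: {C, D, G}
New propositions: {C, D}
Count = 2

2


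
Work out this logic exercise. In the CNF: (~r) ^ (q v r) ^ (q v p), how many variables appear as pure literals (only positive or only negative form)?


Check each variable for pure literal status:
p: pure positive
q: pure positive
r: mixed (not pure)
Pure literal count = 2

2


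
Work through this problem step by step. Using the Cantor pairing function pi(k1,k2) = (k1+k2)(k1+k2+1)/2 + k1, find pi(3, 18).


k1 + k2 = 21
(k1+k2)(k1+k2+1)/2 = 21 * 22 / 2 = 231
pi = 231 + 3 = 234

234


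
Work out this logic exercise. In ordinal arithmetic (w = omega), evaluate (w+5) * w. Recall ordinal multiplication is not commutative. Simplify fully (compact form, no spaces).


Compute (w+5) * w.
Ordinal * is associative and left-distributive over +, but NOT commutative; for finite n>1, n*w = w but w*n stays w*n.
(w+5) * w = sup{(w+5)*k : k<w} = sup{w*k+5} = w^2 (the +5 tail is absorbed in the limit).
Result = w^2

w^2


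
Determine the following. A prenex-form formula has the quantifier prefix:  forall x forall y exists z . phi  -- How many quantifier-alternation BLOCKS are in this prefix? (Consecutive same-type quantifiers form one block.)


Quantifier-type sequence: A A E  (A=forall, E=exists)
Group into maximal same-type runs:
  Ax2 | Ex1
Number of blocks = 2

2


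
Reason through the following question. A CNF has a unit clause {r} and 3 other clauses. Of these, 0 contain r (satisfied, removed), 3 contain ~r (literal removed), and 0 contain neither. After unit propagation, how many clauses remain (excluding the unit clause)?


Satisfied (removed): 0
Shortened (remain): 3
Unchanged (remain): 0
Remaining = 3 + 0 = 3

3


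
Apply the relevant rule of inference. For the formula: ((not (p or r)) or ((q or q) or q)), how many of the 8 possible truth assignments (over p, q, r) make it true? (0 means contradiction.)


Check all 8 assignments:
p=0, q=0, r=0: 1
p=0, q=0, r=1: 0
p=0, q=1, r=0: 1
p=0, q=1, r=1: 1
p=1, q=0, r=0: 0
p=1, q=0, r=1: 0
p=1, q=1, r=0: 1
p=1, q=1, r=1: 1
Count of True = 5

5


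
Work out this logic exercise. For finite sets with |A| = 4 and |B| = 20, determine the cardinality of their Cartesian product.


The Cartesian product A x B contains all ordered pairs (a, b).
|A x B| = |A| * |B| = 4 * 20 = 80

80


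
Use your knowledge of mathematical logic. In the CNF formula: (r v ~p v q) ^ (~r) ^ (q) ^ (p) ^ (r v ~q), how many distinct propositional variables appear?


Identify each variable that appears in the formula.
Variables found: p, q, r
Count = 3

3


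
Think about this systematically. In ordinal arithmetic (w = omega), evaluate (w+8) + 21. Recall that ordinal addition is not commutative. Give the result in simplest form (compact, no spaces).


Compute (w+8) + 21.
Ordinal + is associative but NOT commutative; for finite n>0, n + w = w but w + n stays w+n.
By associativity: (w+8) + 21 = w + (8+21) = w+29.
Result = w+29

w+29


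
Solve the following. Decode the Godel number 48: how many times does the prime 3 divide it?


Factorize 48 by dividing by 3 repeatedly.
Division steps: 3 divides 48 exactly 1 time(s).
Exponent of 3 = 1

1


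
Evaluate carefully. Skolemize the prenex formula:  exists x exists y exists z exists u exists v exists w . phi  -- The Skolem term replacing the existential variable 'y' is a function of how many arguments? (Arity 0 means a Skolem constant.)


Quantifier prefix: exists x exists y exists z exists u exists v exists w
'y' is existentially quantified at position 2.
No universal quantifiers precede it.
Skolem function arity = 0 (a Skolem constant)

0


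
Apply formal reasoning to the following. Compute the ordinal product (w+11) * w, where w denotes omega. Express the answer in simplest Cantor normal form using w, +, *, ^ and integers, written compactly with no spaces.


Compute (w+11) * w.
Ordinal * is associative and left-distributive over +, but NOT commutative; for finite n>1, n*w = w but w*n stays w*n.
(w+11) * w = sup{(w+11)*k : k<w} = sup{w*k+11} = w^2 (the +11 tail is absorbed in the limit).
Result = w^2

w^2


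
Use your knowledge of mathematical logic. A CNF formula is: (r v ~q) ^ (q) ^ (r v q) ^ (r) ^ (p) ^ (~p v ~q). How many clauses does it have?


A CNF formula is a conjunction of clauses.
Clauses are separated by ^.
Counting the conjuncts: 6 clauses.

6
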